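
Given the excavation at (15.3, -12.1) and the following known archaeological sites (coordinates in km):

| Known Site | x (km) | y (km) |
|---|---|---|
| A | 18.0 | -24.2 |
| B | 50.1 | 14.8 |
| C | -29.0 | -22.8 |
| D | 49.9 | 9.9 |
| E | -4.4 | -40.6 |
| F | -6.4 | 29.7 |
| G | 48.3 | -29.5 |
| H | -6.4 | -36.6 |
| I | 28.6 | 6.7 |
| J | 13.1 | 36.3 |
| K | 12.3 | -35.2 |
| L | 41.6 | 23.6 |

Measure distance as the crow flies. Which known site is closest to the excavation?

A

Distances from (15.3, -12.1):
A: √((2.7)² + (-12.1)²) = √(7.290 + 146.410) = 12.4 km
B: √((34.8)² + (26.9)²) = √(1211.040 + 723.610) = 44.0 km
C: √((-44.3)² + (-10.7)²) = √(1962.490 + 114.490) = 45.6 km
D: √((34.6)² + (22.0)²) = √(1197.160 + 484.000) = 41.0 km
E: √((-19.7)² + (-28.5)²) = √(388.090 + 812.250) = 34.6 km
F: √((-21.7)² + (41.8)²) = √(470.890 + 1747.240) = 47.1 km
G: √((33.0)² + (-17.4)²) = √(1089.000 + 302.760) = 37.3 km
H: √((-21.7)² + (-24.5)²) = √(470.890 + 600.250) = 32.7 km
I: √((13.3)² + (18.8)²) = √(176.890 + 353.440) = 23.0 km
J: √((-2.2)² + (48.4)²) = √(4.840 + 2342.560) = 48.4 km
K: √((-3.0)² + (-23.1)²) = √(9.000 + 533.610) = 23.3 km
L: √((26.3)² + (35.7)²) = √(691.690 + 1274.490) = 44.3 km
Minimum: A at 12.4 km.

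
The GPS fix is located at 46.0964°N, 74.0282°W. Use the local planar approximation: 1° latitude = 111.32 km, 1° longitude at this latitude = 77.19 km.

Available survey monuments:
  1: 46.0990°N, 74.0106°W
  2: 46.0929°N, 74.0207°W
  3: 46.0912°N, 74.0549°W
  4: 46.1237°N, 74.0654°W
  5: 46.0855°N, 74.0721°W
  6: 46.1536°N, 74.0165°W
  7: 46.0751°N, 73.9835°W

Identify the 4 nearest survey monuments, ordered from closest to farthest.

2, 1, 3, 5

Distances from 46.0964°N, 74.0282°W:
1: √((0.0026·111.32)² + (0.0176·77.19)²) = √(0.083771 + 1.845642) = 1.3890 km
2: √((-0.0035·111.32)² + (0.0075·77.19)²) = √(0.151804 + 0.335154) = 0.6978 km
3: √((-0.0052·111.32)² + (-0.0267·77.19)²) = √(0.335084 + 4.247610) = 2.1407 km
4: √((0.0273·111.32)² + (-0.0372·77.19)²) = √(9.235740 + 8.245328) = 4.1810 km
5: √((-0.0109·111.32)² + (-0.0439·77.19)²) = √(1.472310 + 11.482888) = 3.5993 km
6: √((0.0572·111.32)² + (0.0117·77.19)²) = √(40.545107 + 0.815631) = 6.4312 km
7: √((-0.0213·111.32)² + (0.0447·77.19)²) = √(5.622191 + 11.905212) = 4.1866 km
Sorted: 2 (0.6978 km) < 1 (1.3890 km) < 3 (2.1407 km) < 5 (3.5993 km) < 4 (4.1810 km) < 7 (4.1866 km) < …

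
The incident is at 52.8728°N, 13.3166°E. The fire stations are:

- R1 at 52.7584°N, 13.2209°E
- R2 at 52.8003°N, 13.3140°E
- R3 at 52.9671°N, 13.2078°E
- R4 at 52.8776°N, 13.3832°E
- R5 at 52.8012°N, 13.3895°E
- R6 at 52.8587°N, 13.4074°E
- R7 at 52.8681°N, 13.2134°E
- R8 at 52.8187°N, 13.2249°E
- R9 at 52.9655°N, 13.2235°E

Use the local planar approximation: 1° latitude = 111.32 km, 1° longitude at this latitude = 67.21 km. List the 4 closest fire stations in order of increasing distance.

Distances from 52.8728°N, 13.3166°E:
R1: 14.2671 km
R2: 8.0726 km
R3: 12.7933 km
R4: 4.5080 km
R5: 9.3560 km
R6: 6.3013 km
R7: 6.9558 km
R8: 8.6171 km
R9: 12.0682 km
Sorted: R4 (4.5080 km) < R6 (6.3013 km) < R7 (6.9558 km) < R2 (8.0726 km) < R8 (8.6171 km) < R5 (9.3560 km) < …

R4, R6, R7, R2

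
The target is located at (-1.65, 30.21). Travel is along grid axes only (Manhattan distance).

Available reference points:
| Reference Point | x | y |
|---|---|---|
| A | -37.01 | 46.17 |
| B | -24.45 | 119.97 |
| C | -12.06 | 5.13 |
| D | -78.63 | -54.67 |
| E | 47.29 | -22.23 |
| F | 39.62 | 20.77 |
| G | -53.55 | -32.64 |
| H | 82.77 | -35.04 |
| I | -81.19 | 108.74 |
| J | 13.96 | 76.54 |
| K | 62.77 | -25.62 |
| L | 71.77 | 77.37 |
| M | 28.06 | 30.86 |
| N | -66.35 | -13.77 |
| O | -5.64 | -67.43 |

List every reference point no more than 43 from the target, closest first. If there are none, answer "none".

M, C

Distances from (-1.65, 30.21):
A: 51.32
B: 112.56
C: 35.49
D: 161.86
E: 101.38
F: 50.71
G: 114.75
H: 149.67
I: 158.07
J: 61.94
K: 120.25
L: 120.58
M: 30.36
N: 108.68
O: 101.63
Threshold 43: M (30.36), C (35.49) are within range.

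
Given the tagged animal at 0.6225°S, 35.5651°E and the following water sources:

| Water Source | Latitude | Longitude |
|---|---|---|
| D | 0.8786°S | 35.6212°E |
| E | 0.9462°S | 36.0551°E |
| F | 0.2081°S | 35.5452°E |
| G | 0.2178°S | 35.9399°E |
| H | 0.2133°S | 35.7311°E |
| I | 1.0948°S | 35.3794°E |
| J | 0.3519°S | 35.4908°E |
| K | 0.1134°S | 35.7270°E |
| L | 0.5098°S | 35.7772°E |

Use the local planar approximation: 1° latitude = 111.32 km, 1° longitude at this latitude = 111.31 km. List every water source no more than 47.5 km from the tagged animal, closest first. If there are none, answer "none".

L, D, J, F

Distances from 0.6225°S, 35.5651°E:
D: √((-0.2561·111.32)² + (0.0561·111.31)²) = √(812.766046 + 38.993668) = 29.1849 km
E: √((-0.3237·111.32)² + (0.4900·111.31)²) = √(1298.469623 + 2974.818856) = 65.3704 km
F: √((0.4144·111.32)² + (-0.0199·111.31)²) = √(2128.069899 + 4.906531) = 46.1842 km
G: √((0.4047·111.32)² + (0.3748·111.31)²) = √(2029.610982 + 1740.473960) = 61.4010 km
H: √((0.4092·111.32)² + (0.1660·111.31)²) = √(2074.997823 + 341.416528) = 49.1570 km
I: √((-0.4723·111.32)² + (-0.1857·111.31)²) = √(2764.281622 + 427.259938) = 56.4937 km
J: √((0.2706·111.32)² + (-0.0743·111.31)²) = √(907.406696 + 68.398408) = 31.2379 km
K: √((0.5091·111.32)² + (0.1619·111.31)²) = √(3211.830289 + 324.759649) = 59.4692 km
L: √((0.1127·111.32)² + (0.2121·111.31)²) = √(157.396194 + 557.377846) = 26.7353 km
Threshold 47.5 km: L (26.7353 km), D (29.1849 km), J (31.2379 km), F (46.1842 km) are within range.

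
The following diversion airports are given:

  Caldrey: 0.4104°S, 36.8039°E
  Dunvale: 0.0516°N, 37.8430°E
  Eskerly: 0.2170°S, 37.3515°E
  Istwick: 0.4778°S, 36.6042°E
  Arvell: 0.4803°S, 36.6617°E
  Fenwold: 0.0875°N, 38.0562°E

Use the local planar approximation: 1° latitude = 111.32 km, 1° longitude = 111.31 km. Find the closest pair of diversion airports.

Pairwise distances:
Caldrey–Dunvale: √((0.4620·111.32)² + (1.0391·111.31)²) = √(2645.028442 + 13377.749367) = 126.5811 km
Caldrey–Eskerly: √((0.1934·111.32)² + (0.5476·111.31)²) = √(463.510242 + 3715.311608) = 64.6438 km
Caldrey–Istwick: √((-0.0674·111.32)² + (-0.1997·111.31)²) = √(56.294529 + 494.110969) = 23.4607 km
Caldrey–Arvell: √((-0.0699·111.32)² + (-0.1422·111.31)²) = √(60.548132 + 250.534511) = 17.6375 km
Caldrey–Fenwold: √((0.4979·111.32)² + (1.2523·111.31)²) = √(3072.066750 + 19430.551466) = 150.0087 km
Dunvale–Eskerly: √((-0.2686·111.32)² + (-0.4915·111.31)²) = √(894.043010 + 2993.059910) = 62.3466 km
Dunvale–Istwick: √((-0.5294·111.32)² + (-1.2388·111.31)²) = √(3473.075859 + 19013.880447) = 149.9565 km
Dunvale–Arvell: √((-0.5319·111.32)² + (-1.1813·111.31)²) = √(3505.955311 + 17289.752379) = 144.2072 km
Dunvale–Fenwold: √((0.0359·111.32)² + (0.2132·111.31)²) = √(15.971117 + 563.174220) = 24.0654 km
Eskerly–Istwick: √((-0.2608·111.32)² + (-0.7473·111.31)²) = √(842.871888 + 6919.238969) = 88.1028 km
Eskerly–Arvell: √((-0.2633·111.32)² + (-0.6898·111.31)²) = √(859.108693 + 5895.419934) = 82.1859 km
Eskerly–Fenwold: √((0.3045·111.32)² + (0.7047·111.31)²) = √(1149.002541 + 6152.858230) = 85.4509 km
Istwick–Arvell: √((-0.0025·111.32)² + (0.0575·111.31)²) = √(0.077451 + 40.964160) = 6.4064 km
Istwick–Fenwold: √((0.5653·111.32)² + (1.4520·111.31)²) = √(3960.083709 + 26121.709673) = 173.4410 km
Arvell–Fenwold: √((0.5678·111.32)² + (1.3945·111.31)²) = √(3995.187551 + 24093.805643) = 167.5977 km
Closest pair: Istwick–Arvell at 6.4064 km.

Istwick and Arvell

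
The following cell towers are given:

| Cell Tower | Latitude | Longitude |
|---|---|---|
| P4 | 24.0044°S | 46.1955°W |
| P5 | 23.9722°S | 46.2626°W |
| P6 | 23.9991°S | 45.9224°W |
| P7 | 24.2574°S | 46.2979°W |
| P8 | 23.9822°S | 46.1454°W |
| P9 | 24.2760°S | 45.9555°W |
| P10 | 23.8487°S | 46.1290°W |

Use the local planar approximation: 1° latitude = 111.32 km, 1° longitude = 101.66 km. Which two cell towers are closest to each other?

Pairwise distances:
P4–P5: 7.7058 km
P4–P6: 27.7696 km
P4–P7: 30.0263 km
P4–P8: 5.6611 km
P4–P9: 38.8511 km
P4–P10: 18.6043 km
P5–P6: 34.7141 km
P5–P7: 31.9506 km
P5–P8: 11.9664 km
P5–P9: 46.0261 km
P5–P10: 19.3254 km
P6–P7: 47.7911 km
P6–P8: 22.7481 km
P6–P9: 31.0076 km
P6–P10: 26.8596 km
P7–P8: 34.3346 km
P7–P9: 34.8699 km
P7–P10: 48.6287 km
P8–P9: 37.9784 km
P8–P10: 14.9544 km
P9–P10: 50.7319 km
Closest pair: P4–P8 at 5.6611 km.

P4 and P8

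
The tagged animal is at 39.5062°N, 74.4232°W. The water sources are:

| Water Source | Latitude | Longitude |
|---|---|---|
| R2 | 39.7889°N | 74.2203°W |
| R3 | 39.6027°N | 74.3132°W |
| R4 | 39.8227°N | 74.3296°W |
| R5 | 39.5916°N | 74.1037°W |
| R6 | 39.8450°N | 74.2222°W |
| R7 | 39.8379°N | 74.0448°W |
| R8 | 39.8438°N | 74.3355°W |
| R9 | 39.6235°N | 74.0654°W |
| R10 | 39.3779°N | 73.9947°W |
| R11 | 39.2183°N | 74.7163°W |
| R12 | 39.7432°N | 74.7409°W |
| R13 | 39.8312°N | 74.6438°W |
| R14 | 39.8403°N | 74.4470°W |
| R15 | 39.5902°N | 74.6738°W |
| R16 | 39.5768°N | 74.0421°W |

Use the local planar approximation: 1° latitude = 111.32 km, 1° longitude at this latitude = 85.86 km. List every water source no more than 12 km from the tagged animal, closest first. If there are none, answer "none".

Distances from 39.5062°N, 74.4232°W:
R2: 35.9703 km
R3: 14.3038 km
R4: 36.1377 km
R5: 29.0329 km
R6: 41.4762 km
R7: 49.1834 km
R8: 38.3286 km
R9: 33.3807 km
R10: 39.4660 km
R11: 40.7486 km
R12: 37.9490 km
R13: 40.8371 km
R14: 37.2481 km
R15: 23.4606 km
R16: 33.6518 km
Threshold 12 km: none within range.

none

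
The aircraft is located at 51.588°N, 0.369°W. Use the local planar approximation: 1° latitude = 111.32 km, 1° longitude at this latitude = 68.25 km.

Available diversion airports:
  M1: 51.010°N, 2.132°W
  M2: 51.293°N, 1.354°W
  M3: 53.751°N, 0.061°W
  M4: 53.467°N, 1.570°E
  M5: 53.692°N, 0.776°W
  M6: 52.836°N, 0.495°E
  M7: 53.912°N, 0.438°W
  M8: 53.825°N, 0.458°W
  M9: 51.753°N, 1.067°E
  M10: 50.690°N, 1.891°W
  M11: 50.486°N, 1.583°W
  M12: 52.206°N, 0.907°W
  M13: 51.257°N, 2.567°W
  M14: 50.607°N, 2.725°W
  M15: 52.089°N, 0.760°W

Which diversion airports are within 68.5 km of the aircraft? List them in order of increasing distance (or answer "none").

Distances from 51.588°N, 0.369°W:
M1: √((-0.578·111.32)² + (-1.763·68.25)²) = √(4140.01650 + 14478.04546) = 136.448 km
M2: √((-0.295·111.32)² + (-0.985·68.25)²) = √(1078.42619 + 4519.36869) = 74.818 km
M3: √((2.163·111.32)² + (0.308·68.25)²) = √(57977.49328 + 441.88244) = 241.701 km
M4: √((1.879·111.32)² + (1.939·68.25)²) = √(43752.20604 + 17513.01540) = 247.518 km
M5: √((2.104·111.32)² + (-0.407·68.25)²) = √(54857.73425 + 771.60340) = 235.859 km
M6: √((1.248·111.32)² + (0.864·68.25)²) = √(19300.81136 + 3477.22502) = 150.924 km
M7: √((2.324·111.32)² + (-0.069·68.25)²) = √(66929.66369 + 22.17704) = 258.751 km
M8: √((2.237·111.32)² + (-0.089·68.25)²) = √(62012.37484 + 36.89651) = 249.097 km
M9: √((0.165·111.32)² + (1.436·68.25)²) = √(337.37608 + 9605.37205) = 99.713 km
M10: √((-0.898·111.32)² + (-1.522·68.25)²) = √(9993.07320 + 10790.32725) = 144.164 km
M11: √((-1.102·111.32)² + (-1.214·68.25)²) = √(15049.06730 + 6865.03388) = 148.034 km
M12: √((0.618·111.32)² + (-0.538·68.25)²) = √(4732.85659 + 1348.24824) = 77.981 km
M13: √((-0.331·111.32)² + (-2.198·68.25)²) = √(1357.69551 + 22504.05018) = 154.472 km
M14: √((-0.981·111.32)² + (-2.356·68.25)²) = √(11925.71455 + 25855.67521) = 194.374 km
M15: √((0.501·111.32)² + (-0.391·68.25)²) = √(3110.44013 + 712.12925) = 61.827 km
Threshold 68.5 km: M15 (61.827 km) is within range.

M15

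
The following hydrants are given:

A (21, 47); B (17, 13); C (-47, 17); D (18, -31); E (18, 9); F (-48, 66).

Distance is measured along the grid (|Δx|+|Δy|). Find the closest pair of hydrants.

Pairwise distances:
A–B: 38
A–C: 98
A–D: 81
A–E: 41
A–F: 88
B–C: 68
B–D: 45
B–E: 5
B–F: 118
C–D: 113
C–E: 73
C–F: 50
D–E: 40
D–F: 163
E–F: 123
Closest pair: B–E at 5.

B and E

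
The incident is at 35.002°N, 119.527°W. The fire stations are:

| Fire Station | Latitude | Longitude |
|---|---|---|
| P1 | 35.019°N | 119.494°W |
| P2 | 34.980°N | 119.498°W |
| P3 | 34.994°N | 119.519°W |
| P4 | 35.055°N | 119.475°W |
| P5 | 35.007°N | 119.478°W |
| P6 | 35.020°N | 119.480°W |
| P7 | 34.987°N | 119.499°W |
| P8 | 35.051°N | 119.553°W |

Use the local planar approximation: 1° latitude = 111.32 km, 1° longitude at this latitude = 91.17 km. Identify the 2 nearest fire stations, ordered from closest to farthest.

Distances from 35.002°N, 119.527°W:
P1: 3.554 km
P2: 3.604 km
P3: 1.151 km
P4: 7.569 km
P5: 4.502 km
P6: 4.730 km
P7: 3.050 km
P8: 5.947 km
Sorted: P3 (1.151 km) < P7 (3.050 km) < P1 (3.554 km) < P2 (3.604 km) < …

P3, P7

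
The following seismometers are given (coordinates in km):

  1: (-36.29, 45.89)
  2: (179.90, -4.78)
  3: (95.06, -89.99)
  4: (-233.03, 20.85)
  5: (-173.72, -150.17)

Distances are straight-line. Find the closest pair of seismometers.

2 and 3

Pairwise distances:
2–3: 120.24 km
4–5: 181.01 km
1–3: 188.99 km
1–4: 198.33 km
1–2: 222.05 km
1–5: 239.43 km
3–5: 275.43 km
3–4: 346.31 km
2–5: 382.34 km
2–4: 413.72 km
Closest pair: 2–3 at 120.24 km.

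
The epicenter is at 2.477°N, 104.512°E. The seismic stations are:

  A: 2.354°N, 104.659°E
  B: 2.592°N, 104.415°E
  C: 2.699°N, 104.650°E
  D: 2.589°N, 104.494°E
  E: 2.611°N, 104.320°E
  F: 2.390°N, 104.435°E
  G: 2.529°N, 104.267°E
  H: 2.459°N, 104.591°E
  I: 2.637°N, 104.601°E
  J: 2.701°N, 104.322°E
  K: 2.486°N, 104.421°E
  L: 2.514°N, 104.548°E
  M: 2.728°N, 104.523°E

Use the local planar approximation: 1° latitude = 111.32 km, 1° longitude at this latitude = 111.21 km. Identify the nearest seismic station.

Distances from 2.477°N, 104.512°E:
A: √((-0.123·111.32)² + (0.147·111.21)²) = √(187.48072 + 267.25285) = 21.324 km
B: √((0.115·111.32)² + (-0.097·111.21)²) = √(163.88608 + 116.36735) = 16.741 km
C: √((0.222·111.32)² + (0.138·111.21)²) = √(610.73435 + 235.52980) = 29.091 km
D: √((0.112·111.32)² + (-0.018·111.21)²) = √(155.44703 + 4.00712) = 12.628 km
E: √((0.134·111.32)² + (-0.192·111.21)²) = √(222.51331 + 455.92157) = 26.047 km
F: √((-0.087·111.32)² + (-0.077·111.21)²) = √(93.79613 + 73.32788) = 12.928 km
G: √((0.052·111.32)² + (-0.245·111.21)²) = √(33.50835 + 742.36904) = 27.855 km
H: √((-0.018·111.32)² + (0.079·111.21)²) = √(4.01505 + 77.18659) = 9.011 km
I: √((0.160·111.32)² + (0.089·111.21)²) = √(317.23885 + 97.96427) = 20.377 km
J: √((0.224·111.32)² + (-0.190·111.21)²) = √(621.78814 + 446.47267) = 32.684 km
K: √((0.009·111.32)² + (-0.091·111.21)²) = √(1.00376 + 102.41663) = 10.170 km
L: √((0.037·111.32)² + (0.036·111.21)²) = √(16.96484 + 16.02849) = 5.744 km
M: √((0.251·111.32)² + (0.011·111.21)²) = √(780.71736 + 1.49649) = 27.968 km
Minimum: L at 5.744 km.

L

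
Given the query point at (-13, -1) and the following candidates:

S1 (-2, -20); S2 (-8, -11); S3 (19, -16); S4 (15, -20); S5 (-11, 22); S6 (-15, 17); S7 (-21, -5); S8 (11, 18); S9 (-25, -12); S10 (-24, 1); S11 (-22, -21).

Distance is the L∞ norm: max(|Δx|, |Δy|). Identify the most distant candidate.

Distances from (-13, -1):
S1: max(|11|, |-19|) = 19
S2: max(|5|, |-10|) = 10
S3: max(|32|, |-15|) = 32
S4: max(|28|, |-19|) = 28
S5: max(|2|, |23|) = 23
S6: max(|-2|, |18|) = 18
S7: max(|-8|, |-4|) = 8
S8: max(|24|, |19|) = 24
S9: max(|-12|, |-11|) = 12
S10: max(|-11|, |2|) = 11
S11: max(|-9|, |-20|) = 20
Maximum: S3 at 32.

S3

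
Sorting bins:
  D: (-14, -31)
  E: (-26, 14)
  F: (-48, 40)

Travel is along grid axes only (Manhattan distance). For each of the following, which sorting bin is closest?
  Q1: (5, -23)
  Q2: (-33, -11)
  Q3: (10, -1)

Q1 at (5, -23):
  D: 27
  E: 68
  F: 116
  → nearest: D (27)
Q2 at (-33, -11):
  D: 39
  E: 32
  F: 66
  → nearest: E (32)
Q3 at (10, -1):
  D: 54
  E: 51
  F: 99
  → nearest: E (51)

Q1→D; Q2→E; Q3→E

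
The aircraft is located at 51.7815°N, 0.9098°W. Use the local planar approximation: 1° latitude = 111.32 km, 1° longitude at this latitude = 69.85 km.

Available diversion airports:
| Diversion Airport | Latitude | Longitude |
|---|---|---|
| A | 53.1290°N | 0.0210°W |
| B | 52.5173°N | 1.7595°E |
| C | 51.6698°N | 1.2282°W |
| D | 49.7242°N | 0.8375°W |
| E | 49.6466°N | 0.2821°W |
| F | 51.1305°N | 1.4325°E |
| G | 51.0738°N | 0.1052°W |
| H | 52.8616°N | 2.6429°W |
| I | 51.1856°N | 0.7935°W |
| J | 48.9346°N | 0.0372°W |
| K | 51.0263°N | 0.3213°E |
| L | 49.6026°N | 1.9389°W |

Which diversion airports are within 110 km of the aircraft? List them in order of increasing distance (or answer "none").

C, I, G

Distances from 51.7815°N, 0.9098°W:
A: √((1.3475·111.32)² + (0.8888·69.85)²) = √(22501.110014 + 3854.259156) = 162.3434 km
B: √((0.7358·111.32)² + (2.6693·69.85)²) = √(6709.126218 + 34763.828105) = 203.6491 km
C: √((-0.1117·111.32)² + (-0.3184·69.85)²) = √(154.615398 + 494.628275) = 25.4803 km
D: √((-2.0573·111.32)² + (0.0723·69.85)²) = √(52449.535635 + 25.504066) = 229.0743 km
E: √((-2.1349·111.32)² + (0.6277·69.85)²) = √(56480.881970 + 1922.370433) = 241.6676 km
F: √((-0.6510·111.32)² + (2.3423·69.85)²) = √(5251.802341 + 26768.119209) = 178.9411 km
G: √((-0.7077·111.32)² + (0.8046·69.85)²) = √(6206.471801 + 3158.587246) = 96.7732 km
H: √((1.0801·111.32)² + (-1.7331·69.85)²) = √(14456.871722 + 14654.805723) = 170.6214 km
I: √((-0.5959·111.32)² + (0.1163·69.85)²) = √(4400.410235 + 65.992146) = 66.8311 km
J: √((-2.8469·111.32)² + (0.8726·69.85)²) = √(100436.326576 + 3715.037810) = 322.7249 km
K: √((-0.7552·111.32)² + (1.2311·69.85)²) = √(7067.573894 + 7394.681679) = 120.2591 km
L: √((-2.1789·111.32)² + (-1.0291·69.85)²) = √(58832.999821 + 5167.113215) = 252.9824 km
Threshold 110 km: C (25.4803 km), I (66.8311 km), G (96.7732 km) are within range.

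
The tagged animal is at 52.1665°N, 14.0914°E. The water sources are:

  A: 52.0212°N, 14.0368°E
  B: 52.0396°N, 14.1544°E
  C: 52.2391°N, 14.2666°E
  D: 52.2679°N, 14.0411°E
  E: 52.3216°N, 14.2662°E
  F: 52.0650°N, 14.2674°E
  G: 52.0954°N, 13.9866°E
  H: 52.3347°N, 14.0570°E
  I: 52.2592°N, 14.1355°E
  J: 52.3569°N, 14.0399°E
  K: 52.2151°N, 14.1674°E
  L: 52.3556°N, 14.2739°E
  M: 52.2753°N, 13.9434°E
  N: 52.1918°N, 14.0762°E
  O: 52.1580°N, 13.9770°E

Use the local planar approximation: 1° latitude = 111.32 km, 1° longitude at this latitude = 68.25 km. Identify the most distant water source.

L

Distances from 52.1665°N, 14.0914°E:
A: 16.5985 km
B: 14.7664 km
C: 14.4324 km
D: 11.7983 km
E: 20.9865 km
F: 16.4911 km
G: 10.6679 km
H: 18.8706 km
I: 10.7493 km
J: 21.4848 km
K: 7.4950 km
L: 24.4596 km
M: 15.7709 km
N: 3.0014 km
O: 7.8649 km
Maximum: L at 24.4596 km.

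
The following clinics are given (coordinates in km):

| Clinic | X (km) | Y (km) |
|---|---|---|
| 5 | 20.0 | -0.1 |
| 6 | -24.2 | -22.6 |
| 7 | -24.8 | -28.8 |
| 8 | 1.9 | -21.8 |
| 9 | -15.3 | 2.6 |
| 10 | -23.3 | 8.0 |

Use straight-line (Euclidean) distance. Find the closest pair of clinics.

6 and 7

Pairwise distances:
6–7: 6.2 km
9–10: 9.7 km
6–8: 26.1 km
6–9: 26.7 km
7–8: 27.6 km
5–8: 28.3 km
8–9: 29.9 km
6–10: 30.6 km
7–9: 32.8 km
5–9: 35.4 km
7–10: 36.8 km
8–10: 39.0 km
5–10: 44.1 km
5–6: 49.6 km
5–7: 53.2 km
Closest pair: 6–7 at 6.2 km.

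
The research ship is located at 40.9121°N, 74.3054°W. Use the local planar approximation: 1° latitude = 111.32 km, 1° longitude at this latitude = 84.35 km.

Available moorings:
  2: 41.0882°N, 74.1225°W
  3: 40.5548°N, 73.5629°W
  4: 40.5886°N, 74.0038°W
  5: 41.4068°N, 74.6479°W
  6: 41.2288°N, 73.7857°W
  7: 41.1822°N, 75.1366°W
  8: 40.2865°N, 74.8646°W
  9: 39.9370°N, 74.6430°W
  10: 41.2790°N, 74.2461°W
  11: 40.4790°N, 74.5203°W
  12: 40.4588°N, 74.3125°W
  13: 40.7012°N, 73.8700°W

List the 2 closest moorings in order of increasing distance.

Distances from 40.9121°N, 74.3054°W:
2: 24.9461 km
3: 74.1925 km
4: 44.0915 km
5: 62.1879 km
6: 56.2545 km
7: 76.2870 km
8: 84.1121 km
9: 112.2213 km
10: 41.1485 km
11: 51.5077 km
12: 50.4649 km
13: 43.5888 km
Sorted: 2 (24.9461 km) < 10 (41.1485 km) < 13 (43.5888 km) < 4 (44.0915 km) < …

2, 10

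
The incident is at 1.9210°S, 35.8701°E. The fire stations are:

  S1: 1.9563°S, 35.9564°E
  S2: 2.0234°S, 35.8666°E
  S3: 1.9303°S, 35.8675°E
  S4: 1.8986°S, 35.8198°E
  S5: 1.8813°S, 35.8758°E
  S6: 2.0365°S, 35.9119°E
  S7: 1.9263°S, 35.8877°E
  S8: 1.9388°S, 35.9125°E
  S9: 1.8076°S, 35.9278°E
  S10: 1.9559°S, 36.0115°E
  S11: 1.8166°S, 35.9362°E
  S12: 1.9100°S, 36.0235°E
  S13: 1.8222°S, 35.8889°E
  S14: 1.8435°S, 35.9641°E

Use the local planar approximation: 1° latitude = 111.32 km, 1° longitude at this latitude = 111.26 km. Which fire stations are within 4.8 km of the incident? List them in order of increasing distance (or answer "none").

S3, S7, S5

Distances from 1.9210°S, 35.8701°E:
S1: 10.3747 km
S2: 11.4058 km
S3: 1.0749 km
S4: 6.1268 km
S5: 4.4647 km
S6: 13.6727 km
S7: 2.0451 km
S8: 5.1167 km
S9: 14.1623 km
S10: 16.2048 km
S11: 13.7533 km
S12: 17.1112 km
S13: 11.1955 km
S14: 13.5576 km
Threshold 4.8 km: S3 (1.0749 km), S7 (2.0451 km), S5 (4.4647 km) are within range.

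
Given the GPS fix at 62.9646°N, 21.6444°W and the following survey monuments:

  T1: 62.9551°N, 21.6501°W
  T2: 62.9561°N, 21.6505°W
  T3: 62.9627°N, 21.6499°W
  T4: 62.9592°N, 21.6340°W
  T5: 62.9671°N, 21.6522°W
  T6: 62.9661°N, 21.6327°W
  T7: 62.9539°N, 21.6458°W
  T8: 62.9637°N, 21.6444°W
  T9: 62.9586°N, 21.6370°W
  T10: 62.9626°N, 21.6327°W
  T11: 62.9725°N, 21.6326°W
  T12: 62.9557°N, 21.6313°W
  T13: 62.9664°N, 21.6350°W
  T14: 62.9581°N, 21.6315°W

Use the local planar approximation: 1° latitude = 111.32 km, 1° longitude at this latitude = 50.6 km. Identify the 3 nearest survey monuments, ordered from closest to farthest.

Distances from 62.9646°N, 21.6444°W:
T1: √((-0.0095·111.32)² + (-0.0057·50.6)²) = √(1.118391 + 0.083186) = 1.0962 km
T2: √((-0.0085·111.32)² + (-0.0061·50.6)²) = √(0.895332 + 0.095271) = 0.9953 km
T3: √((-0.0019·111.32)² + (-0.0055·50.6)²) = √(0.044736 + 0.077451) = 0.3496 km
T4: √((-0.0054·111.32)² + (0.0104·50.6)²) = √(0.361355 + 0.276929) = 0.7989 km
T5: √((0.0025·111.32)² + (-0.0078·50.6)²) = √(0.077451 + 0.155772) = 0.4829 km
T6: √((0.0015·111.32)² + (0.0117·50.6)²) = √(0.027882 + 0.350488) = 0.6151 km
T7: √((-0.0107·111.32)² + (-0.0014·50.6)²) = √(1.418776 + 0.005018) = 1.1932 km
T8: √((-0.0009·111.32)² + (0.0000·50.6)²) = √(0.010038 + 0.000000) = 0.1002 km
T9: √((-0.0060·111.32)² + (0.0074·50.6)²) = √(0.446117 + 0.140205) = 0.7657 km
T10: √((-0.0020·111.32)² + (0.0117·50.6)²) = √(0.049569 + 0.350488) = 0.6325 km
T11: √((0.0079·111.32)² + (0.0118·50.6)²) = √(0.773394 + 0.356505) = 1.0630 km
T12: √((-0.0089·111.32)² + (0.0131·50.6)²) = √(0.981582 + 0.439383) = 1.1920 km
T13: √((0.0018·111.32)² + (0.0094·50.6)²) = √(0.040151 + 0.226233) = 0.5161 km
T14: √((-0.0065·111.32)² + (0.0129·50.6)²) = √(0.523568 + 0.426070) = 0.9745 km
Sorted: T8 (0.1002 km) < T3 (0.3496 km) < T5 (0.4829 km) < T13 (0.5161 km) < T6 (0.6151 km) < …

T8, T3, T5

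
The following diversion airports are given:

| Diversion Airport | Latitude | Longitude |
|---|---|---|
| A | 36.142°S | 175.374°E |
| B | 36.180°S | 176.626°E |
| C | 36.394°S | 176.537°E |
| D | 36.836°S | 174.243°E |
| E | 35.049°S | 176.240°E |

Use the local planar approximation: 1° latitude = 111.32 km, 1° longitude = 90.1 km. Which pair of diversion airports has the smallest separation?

Pairwise distances:
B–C: 25.136 km
A–C: 108.476 km
A–B: 112.884 km
A–D: 127.878 km
B–E: 130.618 km
A–E: 144.542 km
C–E: 152.098 km
C–D: 212.465 km
B–D: 226.787 km
D–E: 268.230 km
Closest pair: B–C at 25.136 km.

B and C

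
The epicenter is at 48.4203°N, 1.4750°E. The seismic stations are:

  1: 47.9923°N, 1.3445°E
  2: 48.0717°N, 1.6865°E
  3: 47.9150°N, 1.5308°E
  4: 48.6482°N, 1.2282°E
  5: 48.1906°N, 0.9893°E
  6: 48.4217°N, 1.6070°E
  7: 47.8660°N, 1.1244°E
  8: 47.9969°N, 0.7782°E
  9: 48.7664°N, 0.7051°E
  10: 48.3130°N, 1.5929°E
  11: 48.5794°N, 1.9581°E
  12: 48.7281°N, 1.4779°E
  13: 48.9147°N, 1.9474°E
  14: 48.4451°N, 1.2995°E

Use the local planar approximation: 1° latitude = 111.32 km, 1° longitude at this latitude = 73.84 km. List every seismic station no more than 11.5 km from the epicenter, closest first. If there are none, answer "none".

6

Distances from 48.4203°N, 1.4750°E:
1: √((-0.4280·111.32)² + (-0.1305·73.84)²) = √(2270.042213 + 92.854809) = 48.6096 km
2: √((-0.3486·111.32)² + (0.2115·73.84)²) = √(1505.917433 + 243.895686) = 41.8308 km
3: √((-0.5053·111.32)² + (0.0558·73.84)²) = √(3164.062050 + 16.976641) = 56.4007 km
4: √((0.2279·111.32)² + (-0.2468·73.84)²) = √(643.628173 + 332.103679) = 31.2367 km
5: √((-0.2297·111.32)² + (-0.4857·73.84)²) = √(653.835333 + 1286.232808) = 44.0462 km
6: √((0.0014·111.32)² + (0.1320·73.84)²) = √(0.024289 + 95.001670) = 9.7481 km
7: √((-0.5543·111.32)² + (-0.3506·73.84)²) = √(3807.467040 + 670.204284) = 66.9154 km
8: √((-0.4234·111.32)² + (-0.6968·73.84)²) = √(2221.509131 + 2647.278668) = 69.7767 km
9: √((0.3461·111.32)² + (-0.7699·73.84)²) = √(1484.395380 + 3231.856100) = 68.6750 km
10: √((-0.1073·111.32)² + (0.1179·73.84)²) = √(142.674329 + 75.789839) = 14.7805 km
11: √((0.1591·111.32)² + (0.4831·73.84)²) = √(313.679946 + 1272.499004) = 39.8269 km
12: √((0.3078·111.32)² + (0.0029·73.84)²) = √(1174.041980 + 0.045854) = 34.2650 km
13: √((0.4944·111.32)² + (0.4724·73.84)²) = √(3029.028220 + 1216.755040) = 65.1597 km
14: √((0.0248·111.32)² + (-0.1755·73.84)²) = √(7.621663 + 167.933608) = 13.2497 km
Threshold 11.5 km: 6 (9.7481 km) is within range.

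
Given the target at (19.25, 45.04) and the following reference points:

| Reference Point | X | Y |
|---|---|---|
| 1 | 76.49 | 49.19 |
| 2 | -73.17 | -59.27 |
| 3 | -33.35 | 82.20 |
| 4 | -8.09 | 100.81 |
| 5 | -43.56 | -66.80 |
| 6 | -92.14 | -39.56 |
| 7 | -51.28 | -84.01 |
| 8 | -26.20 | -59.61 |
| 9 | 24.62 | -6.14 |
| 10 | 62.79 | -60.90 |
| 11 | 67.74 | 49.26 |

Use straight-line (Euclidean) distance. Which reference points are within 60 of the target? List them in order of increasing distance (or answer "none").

11, 9, 1

Distances from (19.25, 45.04):
1: √((57.24)² + (4.15)²) = √(3276.4176 + 17.2225) = 57.39
2: √((-92.42)² + (-104.31)²) = √(8541.4564 + 10880.5761) = 139.36
3: √((-52.60)² + (37.16)²) = √(2766.7600 + 1380.8656) = 64.40
4: √((-27.34)² + (55.77)²) = √(747.4756 + 3110.2929) = 62.11
5: √((-62.81)² + (-111.84)²) = √(3945.0961 + 12508.1856) = 128.27
6: √((-111.39)² + (-84.60)²) = √(12407.7321 + 7157.1600) = 139.87
7: √((-70.53)² + (-129.05)²) = √(4974.4809 + 16653.9025) = 147.07
8: √((-45.45)² + (-104.65)²) = √(2065.7025 + 10951.6225) = 114.09
9: √((5.37)² + (-51.18)²) = √(28.8369 + 2619.3924) = 51.46
10: √((43.54)² + (-105.94)²) = √(1895.7316 + 11223.2836) = 114.54
11: √((48.49)² + (4.22)²) = √(2351.2801 + 17.8084) = 48.67
Threshold 60: 11 (48.67), 9 (51.46), 1 (57.39) are within range.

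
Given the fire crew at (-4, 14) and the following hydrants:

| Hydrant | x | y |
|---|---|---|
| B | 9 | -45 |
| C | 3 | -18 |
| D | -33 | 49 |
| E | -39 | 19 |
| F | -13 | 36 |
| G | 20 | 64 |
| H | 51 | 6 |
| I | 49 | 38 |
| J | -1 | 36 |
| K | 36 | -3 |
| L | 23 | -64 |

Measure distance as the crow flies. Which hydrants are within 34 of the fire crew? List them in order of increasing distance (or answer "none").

Distances from (-4, 14):
B: 60.4
C: 32.8
D: 45.5
E: 35.4
F: 23.8
G: 55.5
H: 55.6
I: 58.2
J: 22.2
K: 43.5
L: 82.5
Threshold 34: J (22.2), F (23.8), C (32.8) are within range.

J, F, C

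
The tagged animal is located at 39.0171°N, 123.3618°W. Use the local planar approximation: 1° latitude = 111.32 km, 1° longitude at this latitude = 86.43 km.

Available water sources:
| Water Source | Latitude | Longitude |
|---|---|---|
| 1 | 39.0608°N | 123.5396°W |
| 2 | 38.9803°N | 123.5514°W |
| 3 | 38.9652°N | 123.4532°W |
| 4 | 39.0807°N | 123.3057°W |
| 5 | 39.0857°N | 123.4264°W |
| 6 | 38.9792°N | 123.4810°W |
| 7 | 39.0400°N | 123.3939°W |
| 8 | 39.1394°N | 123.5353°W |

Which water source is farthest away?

8

Distances from 39.0171°N, 123.3618°W:
1: 16.1189 km
2: 16.8914 km
3: 9.7870 km
4: 8.5811 km
5: 9.4600 km
6: 11.1329 km
7: 3.7677 km
8: 20.2539 km
Maximum: 8 at 20.2539 km.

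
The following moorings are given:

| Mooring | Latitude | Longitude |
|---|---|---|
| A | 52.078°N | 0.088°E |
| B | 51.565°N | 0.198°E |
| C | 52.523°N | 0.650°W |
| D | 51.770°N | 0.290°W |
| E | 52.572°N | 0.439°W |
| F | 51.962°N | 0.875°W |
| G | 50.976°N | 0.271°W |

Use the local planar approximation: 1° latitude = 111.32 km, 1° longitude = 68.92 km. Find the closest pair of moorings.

C and E

Pairwise distances:
A–B: √((-0.513·111.32)² + (0.110·68.92)²) = √(3261.22772 + 57.47459) = 57.608 km
A–C: √((0.445·111.32)² + (-0.738·68.92)²) = √(2453.95400 + 2587.04070) = 71.000 km
A–D: √((-0.308·111.32)² + (-0.378·68.92)²) = √(1175.56820 + 678.69420) = 43.061 km
A–E: √((0.494·111.32)² + (-0.527·68.92)²) = √(3024.12886 + 1319.20342) = 65.904 km
A–F: √((-0.116·111.32)² + (-0.963·68.92)²) = √(166.74867 + 4404.97159) = 67.614 km
A–G: √((-1.102·111.32)² + (-0.359·68.92)²) = √(15049.06730 + 612.18042) = 125.145 km
B–C: √((0.958·111.32)² + (-0.848·68.92)²) = √(11373.06218 + 3415.71984) = 121.609 km
B–D: √((0.205·111.32)² + (-0.488·68.92)²) = √(520.77978 + 1131.17600) = 40.644 km
B–E: √((1.007·111.32)² + (-0.637·68.92)²) = √(12566.23961 + 1927.38912) = 120.389 km
B–F: √((0.397·111.32)² + (-1.073·68.92)²) = √(1953.11317 + 5468.77407) = 86.150 km
B–G: √((-0.589·111.32)² + (-0.469·68.92)²) = √(4299.09443 + 1044.80736) = 73.102 km
C–D: √((-0.753·111.32)² + (0.360·68.92)²) = √(7026.45627 + 615.59565) = 87.419 km
C–E: √((0.049·111.32)² + (0.211·68.92)²) = √(29.75353 + 211.47325) = 15.531 km
C–F: √((-0.561·111.32)² + (-0.225·68.92)²) = √(3900.06745 + 240.46705) = 64.347 km
C–G: √((-1.547·111.32)² + (0.379·68.92)²) = √(29656.98672 + 682.28992) = 174.182 km
D–E: √((0.802·111.32)² + (-0.149·68.92)²) = √(7970.67556 + 105.45400) = 89.867 km
D–F: √((0.192·111.32)² + (-0.585·68.92)²) = √(456.82394 + 1625.55725) = 45.633 km
D–G: √((-0.794·111.32)² + (0.019·68.92)²) = √(7812.45269 + 1.71474) = 88.398 km
E–F: √((-0.610·111.32)² + (-0.436·68.92)²) = √(4611.11619 + 902.94961) = 74.257 km
E–G: √((-1.596·111.32)² + (0.168·68.92)²) = √(31565.46340 + 134.06305) = 178.044 km
F–G: √((-0.986·111.32)² + (0.604·68.92)²) = √(12047.59127 + 1732.86374) = 117.390 km
Closest pair: C–E at 15.531 km.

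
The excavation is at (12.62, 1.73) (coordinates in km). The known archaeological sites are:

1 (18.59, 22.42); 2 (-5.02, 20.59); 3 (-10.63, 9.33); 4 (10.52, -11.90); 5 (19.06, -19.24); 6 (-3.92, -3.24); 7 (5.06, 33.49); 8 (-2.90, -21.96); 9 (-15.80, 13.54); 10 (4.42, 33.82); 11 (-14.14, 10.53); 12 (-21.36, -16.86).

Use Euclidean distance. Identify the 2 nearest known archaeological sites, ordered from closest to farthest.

Distances from (12.62, 1.73):
1: √((5.97)² + (20.69)²) = √(35.6409 + 428.0761) = 21.53 km
2: √((-17.64)² + (18.86)²) = √(311.1696 + 355.6996) = 25.82 km
3: √((-23.25)² + (7.60)²) = √(540.5625 + 57.7600) = 24.46 km
4: √((-2.10)² + (-13.63)²) = √(4.4100 + 185.7769) = 13.79 km
5: √((6.44)² + (-20.97)²) = √(41.4736 + 439.7409) = 21.94 km
6: √((-16.54)² + (-4.97)²) = √(273.5716 + 24.7009) = 17.27 km
7: √((-7.56)² + (31.76)²) = √(57.1536 + 1008.6976) = 32.65 km
8: √((-15.52)² + (-23.69)²) = √(240.8704 + 561.2161) = 28.32 km
9: √((-28.42)² + (11.81)²) = √(807.6964 + 139.4761) = 30.78 km
10: √((-8.20)² + (32.09)²) = √(67.2400 + 1029.7681) = 33.12 km
11: √((-26.76)² + (8.80)²) = √(716.0976 + 77.4400) = 28.17 km
12: √((-33.98)² + (-18.59)²) = √(1154.6404 + 345.5881) = 38.73 km
Sorted: 4 (13.79 km) < 6 (17.27 km) < 1 (21.53 km) < 5 (21.94 km) < …

4, 6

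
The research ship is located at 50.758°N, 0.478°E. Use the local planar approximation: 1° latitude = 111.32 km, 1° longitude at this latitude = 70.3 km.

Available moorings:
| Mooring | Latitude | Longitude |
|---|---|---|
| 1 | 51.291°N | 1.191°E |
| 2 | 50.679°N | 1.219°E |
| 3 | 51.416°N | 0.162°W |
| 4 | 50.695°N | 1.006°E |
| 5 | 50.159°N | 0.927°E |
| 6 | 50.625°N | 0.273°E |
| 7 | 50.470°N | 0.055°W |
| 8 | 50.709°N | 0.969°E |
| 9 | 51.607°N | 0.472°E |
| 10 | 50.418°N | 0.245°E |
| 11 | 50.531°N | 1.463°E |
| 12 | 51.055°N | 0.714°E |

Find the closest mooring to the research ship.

6

Distances from 50.758°N, 0.478°E:
1: 77.672 km
2: 52.829 km
3: 85.963 km
4: 37.775 km
5: 73.774 km
6: 20.661 km
7: 49.314 km
8: 34.946 km
9: 94.512 km
10: 41.241 km
11: 73.712 km
12: 36.991 km
Minimum: 6 at 20.661 km.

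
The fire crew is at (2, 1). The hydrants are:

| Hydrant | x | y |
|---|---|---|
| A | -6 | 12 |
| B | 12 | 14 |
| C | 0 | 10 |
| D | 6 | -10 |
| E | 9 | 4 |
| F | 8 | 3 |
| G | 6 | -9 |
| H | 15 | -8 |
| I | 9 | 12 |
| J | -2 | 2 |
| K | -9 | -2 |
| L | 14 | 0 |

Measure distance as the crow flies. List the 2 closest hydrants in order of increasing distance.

Distances from (2, 1):
A: √((-8)² + (11)²) = √(64.000 + 121.000) = 13.6
B: √((10)² + (13)²) = √(100.000 + 169.000) = 16.4
C: √((-2)² + (9)²) = √(4.000 + 81.000) = 9.2
D: √((4)² + (-11)²) = √(16.000 + 121.000) = 11.7
E: √((7)² + (3)²) = √(49.000 + 9.000) = 7.6
F: √((6)² + (2)²) = √(36.000 + 4.000) = 6.3
G: √((4)² + (-10)²) = √(16.000 + 100.000) = 10.8
H: √((13)² + (-9)²) = √(169.000 + 81.000) = 15.8
I: √((7)² + (11)²) = √(49.000 + 121.000) = 13.0
J: √((-4)² + (1)²) = √(16.000 + 1.000) = 4.1
K: √((-11)² + (-3)²) = √(121.000 + 9.000) = 11.4
L: √((12)² + (-1)²) = √(144.000 + 1.000) = 12.0
Sorted: J (4.1) < F (6.3) < E (7.6) < C (9.2) < …

J, F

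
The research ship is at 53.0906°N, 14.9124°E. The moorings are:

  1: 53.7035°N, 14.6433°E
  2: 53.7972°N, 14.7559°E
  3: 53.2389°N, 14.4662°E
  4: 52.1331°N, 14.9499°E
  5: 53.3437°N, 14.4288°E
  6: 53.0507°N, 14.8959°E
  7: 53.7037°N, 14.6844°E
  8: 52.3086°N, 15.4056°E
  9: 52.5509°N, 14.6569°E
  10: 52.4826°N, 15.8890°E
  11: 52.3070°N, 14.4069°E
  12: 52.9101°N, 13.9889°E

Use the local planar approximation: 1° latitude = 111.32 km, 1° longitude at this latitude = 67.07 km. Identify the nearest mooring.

Distances from 53.0906°N, 14.9124°E:
1: √((0.6129·111.32)² + (-0.2691·67.07)²) = √(4655.063805 + 325.749688) = 70.5749 km
2: √((0.7066·111.32)² + (-0.1565·67.07)²) = √(6187.192973 + 110.175568) = 79.3560 km
3: √((0.1483·111.32)² + (-0.4462·67.07)²) = √(272.539025 + 895.603423) = 34.1781 km
4: √((-0.9575·111.32)² + (0.0375·67.07)²) = √(11361.193603 + 6.325854) = 106.6186 km
5: √((0.2531·111.32)² + (-0.4836·67.07)²) = √(793.835809 + 1052.032598) = 42.9636 km
6: √((-0.0399·111.32)² + (-0.0165·67.07)²) = √(19.728415 + 1.224685) = 4.5775 km
7: √((0.6131·111.32)² + (-0.2280·67.07)²) = √(4658.102358 + 233.844041) = 69.9425 km
8: √((-0.7820·111.32)² + (0.4932·67.07)²) = √(7578.092489 + 1094.215213) = 93.1252 km
9: √((-0.5397·111.32)² + (-0.2555·67.07)²) = √(3609.534785 + 293.655691) = 62.4755 km
10: √((-0.6080·111.32)² + (0.9766·67.07)²) = √(4580.928928 + 4290.323622) = 94.1873 km
11: √((-0.7836·111.32)² + (-0.5055·67.07)²) = √(7609.134310 + 1149.473418) = 93.5874 km
12: √((-0.1805·111.32)² + (-0.9235·67.07)²) = √(403.739097 + 3836.457683) = 65.1168 km
Minimum: 6 at 4.5775 km.

6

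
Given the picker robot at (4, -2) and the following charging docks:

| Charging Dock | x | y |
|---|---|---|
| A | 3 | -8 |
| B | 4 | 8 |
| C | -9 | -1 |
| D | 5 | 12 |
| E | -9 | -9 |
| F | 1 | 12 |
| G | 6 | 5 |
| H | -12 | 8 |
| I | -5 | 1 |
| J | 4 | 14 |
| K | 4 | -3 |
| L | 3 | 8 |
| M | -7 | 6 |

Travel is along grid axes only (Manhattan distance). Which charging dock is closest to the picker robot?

Distances from (4, -2):
A: 7
B: 10
C: 14
D: 15
E: 20
F: 17
G: 9
H: 26
I: 12
J: 16
K: 1
L: 11
M: 19
Minimum: K at 1.

K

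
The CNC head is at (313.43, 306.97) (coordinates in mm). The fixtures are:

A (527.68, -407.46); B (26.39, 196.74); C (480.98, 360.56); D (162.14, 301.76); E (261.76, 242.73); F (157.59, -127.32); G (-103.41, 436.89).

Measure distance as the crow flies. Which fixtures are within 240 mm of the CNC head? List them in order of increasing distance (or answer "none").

Distances from (313.43, 306.97):
A: 745.86 mm
B: 307.48 mm
C: 175.91 mm
D: 151.38 mm
E: 82.44 mm
F: 461.40 mm
G: 436.62 mm
Threshold 240 mm: E (82.44 mm), D (151.38 mm), C (175.91 mm) are within range.

E, D, C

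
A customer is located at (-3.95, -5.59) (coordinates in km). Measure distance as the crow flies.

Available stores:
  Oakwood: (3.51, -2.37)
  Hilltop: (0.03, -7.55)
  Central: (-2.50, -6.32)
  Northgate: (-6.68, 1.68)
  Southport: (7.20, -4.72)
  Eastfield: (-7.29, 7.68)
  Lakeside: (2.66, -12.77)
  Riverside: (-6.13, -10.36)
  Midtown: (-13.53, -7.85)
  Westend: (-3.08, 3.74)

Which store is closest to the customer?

Central

Distances from (-3.95, -5.59):
Oakwood: √((7.46)² + (3.22)²) = √(55.6516 + 10.3684) = 8.13 km
Hilltop: √((3.98)² + (-1.96)²) = √(15.8404 + 3.8416) = 4.44 km
Central: √((1.45)² + (-0.73)²) = √(2.1025 + 0.5329) = 1.62 km
Northgate: √((-2.73)² + (7.27)²) = √(7.4529 + 52.8529) = 7.77 km
Southport: √((11.15)² + (0.87)²) = √(124.3225 + 0.7569) = 11.18 km
Eastfield: √((-3.34)² + (13.27)²) = √(11.1556 + 176.0929) = 13.68 km
Lakeside: √((6.61)² + (-7.18)²) = √(43.6921 + 51.5524) = 9.76 km
Riverside: √((-2.18)² + (-4.77)²) = √(4.7524 + 22.7529) = 5.24 km
Midtown: √((-9.58)² + (-2.26)²) = √(91.7764 + 5.1076) = 9.84 km
Westend: √((0.87)² + (9.33)²) = √(0.7569 + 87.0489) = 9.37 km
Minimum: Central at 1.62 km.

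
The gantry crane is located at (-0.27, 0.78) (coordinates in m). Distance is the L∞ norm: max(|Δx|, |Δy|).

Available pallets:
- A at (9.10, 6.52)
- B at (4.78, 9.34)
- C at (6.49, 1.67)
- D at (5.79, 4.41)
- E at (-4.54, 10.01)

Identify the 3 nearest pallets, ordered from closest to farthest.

Distances from (-0.27, 0.78):
A: 9.37 m
B: 8.56 m
C: 6.76 m
D: 6.06 m
E: 9.23 m
Sorted: D (6.06 m) < C (6.76 m) < B (8.56 m) < E (9.23 m) < A (9.37 m)

D, C, B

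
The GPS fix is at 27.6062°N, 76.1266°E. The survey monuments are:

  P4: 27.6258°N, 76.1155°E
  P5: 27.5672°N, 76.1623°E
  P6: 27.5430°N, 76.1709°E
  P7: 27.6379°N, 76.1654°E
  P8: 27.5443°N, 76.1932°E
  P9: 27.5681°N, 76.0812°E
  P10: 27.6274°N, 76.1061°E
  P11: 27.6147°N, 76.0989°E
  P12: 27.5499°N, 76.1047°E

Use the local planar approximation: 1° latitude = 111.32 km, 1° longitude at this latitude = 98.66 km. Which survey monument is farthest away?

P8

Distances from 27.6062°N, 76.1266°E:
P4: 2.4413 km
P5: 5.5905 km
P6: 8.2825 km
P7: 5.2064 km
P8: 9.5214 km
P9: 6.1686 km
P10: 3.1081 km
P11: 2.8921 km
P12: 6.6293 km
Maximum: P8 at 9.5214 km.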